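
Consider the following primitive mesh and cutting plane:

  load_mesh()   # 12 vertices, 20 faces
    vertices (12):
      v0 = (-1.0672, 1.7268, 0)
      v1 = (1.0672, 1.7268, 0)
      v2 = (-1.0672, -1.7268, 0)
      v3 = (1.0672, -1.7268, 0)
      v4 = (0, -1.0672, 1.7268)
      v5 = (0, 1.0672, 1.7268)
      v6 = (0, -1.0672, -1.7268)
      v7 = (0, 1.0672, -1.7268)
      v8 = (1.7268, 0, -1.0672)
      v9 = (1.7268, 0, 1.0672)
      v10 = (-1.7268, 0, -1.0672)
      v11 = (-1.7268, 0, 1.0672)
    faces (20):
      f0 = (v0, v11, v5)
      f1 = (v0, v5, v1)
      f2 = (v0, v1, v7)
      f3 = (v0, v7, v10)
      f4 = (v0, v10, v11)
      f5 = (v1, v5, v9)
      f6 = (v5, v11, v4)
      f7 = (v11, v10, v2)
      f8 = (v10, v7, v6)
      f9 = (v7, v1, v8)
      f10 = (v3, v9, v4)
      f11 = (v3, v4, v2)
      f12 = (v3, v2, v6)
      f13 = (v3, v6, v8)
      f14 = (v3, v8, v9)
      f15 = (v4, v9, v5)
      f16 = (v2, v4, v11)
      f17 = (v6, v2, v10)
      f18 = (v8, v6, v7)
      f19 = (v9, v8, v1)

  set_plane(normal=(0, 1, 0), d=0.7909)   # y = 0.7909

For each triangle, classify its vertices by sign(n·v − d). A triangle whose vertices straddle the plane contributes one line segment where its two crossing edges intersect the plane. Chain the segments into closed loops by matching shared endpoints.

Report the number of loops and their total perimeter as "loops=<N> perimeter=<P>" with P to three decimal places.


loops=1 perimeter=9.758

Straddling triangles (10 of 20):
  (v0,v11,v5) [+-+] → (-1.42469, 0.7909, 0.578407)–(-0.447072, 0.7909, 1.55603)  len=1.3826
  (v0,v7,v10) [++-] → (-0.447072, 0.7909, -1.55603)–(-1.42469, 0.7909, -0.578407)  len=1.3826
  (v0,v10,v11) [+--] → (-1.42469, 0.7909, -0.578407)–(-1.42469, 0.7909, 0.578407)  len=1.1568
  (v1,v5,v9) [++-] → (0.447072, 0.7909, 1.55603)–(1.42469, 0.7909, 0.578407)  len=1.3826
  (v5,v11,v4) [+--] → (-0.447072, 0.7909, 1.55603)–(0, 0.7909, 1.7268)  len=0.4786
  (v10,v7,v6) [-+-] → (-0.447072, 0.7909, -1.55603)–(0, 0.7909, -1.7268)  len=0.4786
  (v7,v1,v8) [++-] → (1.42469, 0.7909, -0.578407)–(0.447072, 0.7909, -1.55603)  len=1.3826
  (v4,v9,v5) [--+] → (0.447072, 0.7909, 1.55603)–(0, 0.7909, 1.7268)  len=0.4786
  (v8,v6,v7) [--+] → (0, 0.7909, -1.7268)–(0.447072, 0.7909, -1.55603)  len=0.4786
  (v9,v8,v1) [--+] → (1.42469, 0.7909, -0.578407)–(1.42469, 0.7909, 0.578407)  len=1.1568

Chained into 1 loop(s):
  loop 1: 10 segments, perimeter = 9.7582
Total perimeter = 9.758


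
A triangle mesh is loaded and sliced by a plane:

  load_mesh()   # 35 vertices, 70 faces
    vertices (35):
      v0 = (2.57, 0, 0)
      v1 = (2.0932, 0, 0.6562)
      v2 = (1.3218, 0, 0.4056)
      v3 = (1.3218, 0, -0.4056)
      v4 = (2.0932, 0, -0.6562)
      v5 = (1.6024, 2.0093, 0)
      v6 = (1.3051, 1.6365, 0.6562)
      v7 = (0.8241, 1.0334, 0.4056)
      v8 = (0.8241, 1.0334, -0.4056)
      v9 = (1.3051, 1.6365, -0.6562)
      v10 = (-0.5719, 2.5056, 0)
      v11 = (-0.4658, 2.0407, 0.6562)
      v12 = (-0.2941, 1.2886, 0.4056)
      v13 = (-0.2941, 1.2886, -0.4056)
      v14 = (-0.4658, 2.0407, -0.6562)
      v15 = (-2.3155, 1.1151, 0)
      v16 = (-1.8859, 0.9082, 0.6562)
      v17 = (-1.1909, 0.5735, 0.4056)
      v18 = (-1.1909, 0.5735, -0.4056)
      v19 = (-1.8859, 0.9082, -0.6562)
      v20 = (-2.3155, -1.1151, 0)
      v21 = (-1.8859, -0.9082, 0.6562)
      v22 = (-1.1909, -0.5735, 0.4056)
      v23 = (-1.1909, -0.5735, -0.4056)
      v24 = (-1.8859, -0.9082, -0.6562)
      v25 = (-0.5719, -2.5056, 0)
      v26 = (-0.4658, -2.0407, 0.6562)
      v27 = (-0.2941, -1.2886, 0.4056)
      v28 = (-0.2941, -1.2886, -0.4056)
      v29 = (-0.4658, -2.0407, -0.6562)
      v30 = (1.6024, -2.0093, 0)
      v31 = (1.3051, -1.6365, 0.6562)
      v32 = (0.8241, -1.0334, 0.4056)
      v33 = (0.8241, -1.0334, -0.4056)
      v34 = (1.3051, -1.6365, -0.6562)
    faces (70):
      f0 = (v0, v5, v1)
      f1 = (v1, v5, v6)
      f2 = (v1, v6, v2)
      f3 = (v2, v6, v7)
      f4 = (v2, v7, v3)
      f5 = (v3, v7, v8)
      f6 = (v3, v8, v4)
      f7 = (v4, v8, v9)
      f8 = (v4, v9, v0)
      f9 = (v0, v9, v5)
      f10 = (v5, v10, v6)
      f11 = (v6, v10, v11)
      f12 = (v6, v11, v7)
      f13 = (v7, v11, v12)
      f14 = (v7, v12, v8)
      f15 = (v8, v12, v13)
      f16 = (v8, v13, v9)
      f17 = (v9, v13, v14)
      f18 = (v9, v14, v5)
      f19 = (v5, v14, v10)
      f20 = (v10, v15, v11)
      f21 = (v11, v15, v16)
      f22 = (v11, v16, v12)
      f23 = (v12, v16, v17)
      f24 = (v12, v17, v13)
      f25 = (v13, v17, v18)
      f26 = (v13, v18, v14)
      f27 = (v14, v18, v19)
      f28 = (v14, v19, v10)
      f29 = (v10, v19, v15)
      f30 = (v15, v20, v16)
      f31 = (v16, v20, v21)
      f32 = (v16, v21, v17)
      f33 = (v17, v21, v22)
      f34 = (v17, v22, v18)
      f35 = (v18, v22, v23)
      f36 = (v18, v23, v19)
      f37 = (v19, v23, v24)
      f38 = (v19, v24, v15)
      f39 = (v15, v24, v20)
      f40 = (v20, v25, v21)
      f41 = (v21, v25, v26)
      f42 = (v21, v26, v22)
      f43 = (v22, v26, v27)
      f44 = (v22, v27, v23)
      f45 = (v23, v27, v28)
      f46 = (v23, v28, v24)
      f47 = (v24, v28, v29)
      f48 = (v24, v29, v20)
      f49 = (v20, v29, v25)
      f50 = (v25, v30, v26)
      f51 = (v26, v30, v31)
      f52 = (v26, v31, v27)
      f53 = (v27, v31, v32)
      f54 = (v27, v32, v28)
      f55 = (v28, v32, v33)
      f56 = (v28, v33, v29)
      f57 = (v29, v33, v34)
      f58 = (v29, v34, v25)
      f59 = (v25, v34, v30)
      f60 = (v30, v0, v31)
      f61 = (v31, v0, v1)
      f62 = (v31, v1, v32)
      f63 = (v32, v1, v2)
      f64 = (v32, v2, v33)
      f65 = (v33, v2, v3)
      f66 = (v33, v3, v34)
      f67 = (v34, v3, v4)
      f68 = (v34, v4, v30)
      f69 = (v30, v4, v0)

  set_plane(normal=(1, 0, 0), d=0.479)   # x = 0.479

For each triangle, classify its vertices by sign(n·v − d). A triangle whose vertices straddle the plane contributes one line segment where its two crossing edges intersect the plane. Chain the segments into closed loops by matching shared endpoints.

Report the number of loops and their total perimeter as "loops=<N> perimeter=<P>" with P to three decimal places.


loops=2 perimeter=7.807

Straddling triangles (20 of 70):
  (v5,v10,v6) [+-+] → (0.479, 2.26572, 0)–(0.479, 2.01901, 0.367395)  len=0.4425
  (v6,v10,v11) [+--] → (0.479, 2.01901, 0.367395)–(0.479, 1.82505, 0.6562)  len=0.3479
  (v6,v11,v7) [+-+] → (0.479, 1.82505, 0.6562)–(0.479, 1.30289, 0.472646)  len=0.5535
  (v7,v11,v12) [+--] → (0.479, 1.30289, 0.472646)–(0.479, 1.11216, 0.4056)  len=0.2022
  (v7,v12,v8) [+-+] → (0.479, 1.11216, 0.4056)–(0.479, 1.11216, -0.155247)  len=0.5608
  (v8,v12,v13) [+--] → (0.479, 1.11216, -0.155247)–(0.479, 1.11216, -0.4056)  len=0.2504
  (v8,v13,v9) [+-+] → (0.479, 1.11216, -0.4056)–(0.479, 1.45679, -0.526747)  len=0.3653
  (v9,v13,v14) [+--] → (0.479, 1.45679, -0.526747)–(0.479, 1.82505, -0.6562)  len=0.3904
  (v9,v14,v5) [+-+] → (0.479, 1.82505, -0.6562)–(0.479, 2.02636, -0.356433)  len=0.3611
  (v5,v14,v10) [+--] → (0.479, 2.02636, -0.356433)–(0.479, 2.26572, 0)  len=0.4294
  (v25,v30,v26) [-+-] → (0.479, -2.26572, 0)–(0.479, -2.02636, 0.356433)  len=0.4294
  (v26,v30,v31) [-++] → (0.479, -2.02636, 0.356433)–(0.479, -1.82505, 0.6562)  len=0.3611
  (v26,v31,v27) [-+-] → (0.479, -1.82505, 0.6562)–(0.479, -1.45679, 0.526747)  len=0.3904
  (v27,v31,v32) [-++] → (0.479, -1.45679, 0.526747)–(0.479, -1.11216, 0.4056)  len=0.3653
  (v27,v32,v28) [-+-] → (0.479, -1.11216, 0.4056)–(0.479, -1.11216, 0.155247)  len=0.2504
  (v28,v32,v33) [-++] → (0.479, -1.11216, 0.155247)–(0.479, -1.11216, -0.4056)  len=0.5608
  (v28,v33,v29) [-+-] → (0.479, -1.11216, -0.4056)–(0.479, -1.30289, -0.472646)  len=0.2022
  (v29,v33,v34) [-++] → (0.479, -1.30289, -0.472646)–(0.479, -1.82505, -0.6562)  len=0.5535
  (v29,v34,v25) [-+-] → (0.479, -1.82505, -0.6562)–(0.479, -2.01901, -0.367395)  len=0.3479
  (v25,v34,v30) [-++] → (0.479, -2.01901, -0.367395)–(0.479, -2.26572, 0)  len=0.4425

Chained into 2 loop(s):
  loop 1: 10 segments, perimeter = 3.9034
  loop 2: 10 segments, perimeter = 3.9034
Total perimeter = 7.807


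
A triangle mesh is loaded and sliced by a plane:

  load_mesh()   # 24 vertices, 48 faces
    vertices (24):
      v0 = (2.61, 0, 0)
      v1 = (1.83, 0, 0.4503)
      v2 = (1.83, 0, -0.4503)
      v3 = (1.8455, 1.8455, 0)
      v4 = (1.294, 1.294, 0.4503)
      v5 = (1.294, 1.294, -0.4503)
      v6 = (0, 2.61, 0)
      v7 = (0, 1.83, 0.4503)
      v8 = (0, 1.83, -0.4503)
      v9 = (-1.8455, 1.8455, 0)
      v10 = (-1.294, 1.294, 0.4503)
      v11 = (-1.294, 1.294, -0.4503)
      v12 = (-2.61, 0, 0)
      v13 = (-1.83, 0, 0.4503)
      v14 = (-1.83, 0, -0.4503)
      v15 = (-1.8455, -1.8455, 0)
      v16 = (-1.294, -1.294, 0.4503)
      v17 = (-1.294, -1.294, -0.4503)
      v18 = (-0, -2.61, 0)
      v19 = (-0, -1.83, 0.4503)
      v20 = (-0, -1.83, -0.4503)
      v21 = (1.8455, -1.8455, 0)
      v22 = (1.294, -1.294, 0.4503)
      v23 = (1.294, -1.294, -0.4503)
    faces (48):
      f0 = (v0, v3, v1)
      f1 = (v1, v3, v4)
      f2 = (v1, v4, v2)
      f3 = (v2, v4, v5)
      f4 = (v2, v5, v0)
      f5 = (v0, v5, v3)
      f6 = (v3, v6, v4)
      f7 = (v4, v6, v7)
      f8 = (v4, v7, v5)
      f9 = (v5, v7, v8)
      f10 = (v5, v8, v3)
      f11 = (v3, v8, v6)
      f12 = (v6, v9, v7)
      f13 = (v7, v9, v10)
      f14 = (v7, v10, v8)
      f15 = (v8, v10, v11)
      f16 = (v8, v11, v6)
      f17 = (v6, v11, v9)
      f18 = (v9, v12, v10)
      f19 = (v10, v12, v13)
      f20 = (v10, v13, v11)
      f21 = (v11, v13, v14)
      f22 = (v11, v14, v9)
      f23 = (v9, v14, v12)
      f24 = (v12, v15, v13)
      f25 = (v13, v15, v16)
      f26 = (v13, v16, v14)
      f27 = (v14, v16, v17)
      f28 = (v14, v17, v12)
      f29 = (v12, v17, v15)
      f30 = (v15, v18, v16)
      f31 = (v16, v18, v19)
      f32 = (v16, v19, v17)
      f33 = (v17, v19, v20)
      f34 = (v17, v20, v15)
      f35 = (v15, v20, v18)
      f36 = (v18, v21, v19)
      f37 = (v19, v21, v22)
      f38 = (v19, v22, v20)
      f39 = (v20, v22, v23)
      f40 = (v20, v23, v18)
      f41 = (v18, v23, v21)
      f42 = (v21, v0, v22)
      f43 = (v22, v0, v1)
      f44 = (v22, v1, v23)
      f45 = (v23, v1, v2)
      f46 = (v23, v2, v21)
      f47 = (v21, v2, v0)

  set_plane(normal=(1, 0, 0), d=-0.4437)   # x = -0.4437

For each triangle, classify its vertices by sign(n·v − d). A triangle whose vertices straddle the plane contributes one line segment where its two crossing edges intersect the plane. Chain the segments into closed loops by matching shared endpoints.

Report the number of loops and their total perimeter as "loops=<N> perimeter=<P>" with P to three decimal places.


Straddling triangles (12 of 48):
  (v6,v9,v7) [+-+] → (-0.4437, 2.4262, 0)–(-0.4437, 1.83373, 0.342038)  len=0.6841
  (v7,v9,v10) [+--] → (-0.4437, 1.83373, 0.342038)–(-0.4437, 1.64621, 0.4503)  len=0.2165
  (v7,v10,v8) [+-+] → (-0.4437, 1.64621, 0.4503)–(-0.4437, 1.64621, -0.141493)  len=0.5918
  (v8,v10,v11) [+--] → (-0.4437, 1.64621, -0.141493)–(-0.4437, 1.64621, -0.4503)  len=0.3088
  (v8,v11,v6) [+-+] → (-0.4437, 1.64621, -0.4503)–(-0.4437, 2.15876, -0.154403)  len=0.5918
  (v6,v11,v9) [+--] → (-0.4437, 2.15876, -0.154403)–(-0.4437, 2.4262, 0)  len=0.3088
  (v15,v18,v16) [-+-] → (-0.4437, -2.4262, 0)–(-0.4437, -2.15876, 0.154403)  len=0.3088
  (v16,v18,v19) [-++] → (-0.4437, -2.15876, 0.154403)–(-0.4437, -1.64621, 0.4503)  len=0.5918
  (v16,v19,v17) [-+-] → (-0.4437, -1.64621, 0.4503)–(-0.4437, -1.64621, 0.141493)  len=0.3088
  (v17,v19,v20) [-++] → (-0.4437, -1.64621, 0.141493)–(-0.4437, -1.64621, -0.4503)  len=0.5918
  (v17,v20,v15) [-+-] → (-0.4437, -1.64621, -0.4503)–(-0.4437, -1.83373, -0.342038)  len=0.2165
  (v15,v20,v18) [-++] → (-0.4437, -1.83373, -0.342038)–(-0.4437, -2.4262, 0)  len=0.6841

Chained into 2 loop(s):
  loop 1: 6 segments, perimeter = 2.7019
  loop 2: 6 segments, perimeter = 2.7019
Total perimeter = 5.404

loops=2 perimeter=5.404


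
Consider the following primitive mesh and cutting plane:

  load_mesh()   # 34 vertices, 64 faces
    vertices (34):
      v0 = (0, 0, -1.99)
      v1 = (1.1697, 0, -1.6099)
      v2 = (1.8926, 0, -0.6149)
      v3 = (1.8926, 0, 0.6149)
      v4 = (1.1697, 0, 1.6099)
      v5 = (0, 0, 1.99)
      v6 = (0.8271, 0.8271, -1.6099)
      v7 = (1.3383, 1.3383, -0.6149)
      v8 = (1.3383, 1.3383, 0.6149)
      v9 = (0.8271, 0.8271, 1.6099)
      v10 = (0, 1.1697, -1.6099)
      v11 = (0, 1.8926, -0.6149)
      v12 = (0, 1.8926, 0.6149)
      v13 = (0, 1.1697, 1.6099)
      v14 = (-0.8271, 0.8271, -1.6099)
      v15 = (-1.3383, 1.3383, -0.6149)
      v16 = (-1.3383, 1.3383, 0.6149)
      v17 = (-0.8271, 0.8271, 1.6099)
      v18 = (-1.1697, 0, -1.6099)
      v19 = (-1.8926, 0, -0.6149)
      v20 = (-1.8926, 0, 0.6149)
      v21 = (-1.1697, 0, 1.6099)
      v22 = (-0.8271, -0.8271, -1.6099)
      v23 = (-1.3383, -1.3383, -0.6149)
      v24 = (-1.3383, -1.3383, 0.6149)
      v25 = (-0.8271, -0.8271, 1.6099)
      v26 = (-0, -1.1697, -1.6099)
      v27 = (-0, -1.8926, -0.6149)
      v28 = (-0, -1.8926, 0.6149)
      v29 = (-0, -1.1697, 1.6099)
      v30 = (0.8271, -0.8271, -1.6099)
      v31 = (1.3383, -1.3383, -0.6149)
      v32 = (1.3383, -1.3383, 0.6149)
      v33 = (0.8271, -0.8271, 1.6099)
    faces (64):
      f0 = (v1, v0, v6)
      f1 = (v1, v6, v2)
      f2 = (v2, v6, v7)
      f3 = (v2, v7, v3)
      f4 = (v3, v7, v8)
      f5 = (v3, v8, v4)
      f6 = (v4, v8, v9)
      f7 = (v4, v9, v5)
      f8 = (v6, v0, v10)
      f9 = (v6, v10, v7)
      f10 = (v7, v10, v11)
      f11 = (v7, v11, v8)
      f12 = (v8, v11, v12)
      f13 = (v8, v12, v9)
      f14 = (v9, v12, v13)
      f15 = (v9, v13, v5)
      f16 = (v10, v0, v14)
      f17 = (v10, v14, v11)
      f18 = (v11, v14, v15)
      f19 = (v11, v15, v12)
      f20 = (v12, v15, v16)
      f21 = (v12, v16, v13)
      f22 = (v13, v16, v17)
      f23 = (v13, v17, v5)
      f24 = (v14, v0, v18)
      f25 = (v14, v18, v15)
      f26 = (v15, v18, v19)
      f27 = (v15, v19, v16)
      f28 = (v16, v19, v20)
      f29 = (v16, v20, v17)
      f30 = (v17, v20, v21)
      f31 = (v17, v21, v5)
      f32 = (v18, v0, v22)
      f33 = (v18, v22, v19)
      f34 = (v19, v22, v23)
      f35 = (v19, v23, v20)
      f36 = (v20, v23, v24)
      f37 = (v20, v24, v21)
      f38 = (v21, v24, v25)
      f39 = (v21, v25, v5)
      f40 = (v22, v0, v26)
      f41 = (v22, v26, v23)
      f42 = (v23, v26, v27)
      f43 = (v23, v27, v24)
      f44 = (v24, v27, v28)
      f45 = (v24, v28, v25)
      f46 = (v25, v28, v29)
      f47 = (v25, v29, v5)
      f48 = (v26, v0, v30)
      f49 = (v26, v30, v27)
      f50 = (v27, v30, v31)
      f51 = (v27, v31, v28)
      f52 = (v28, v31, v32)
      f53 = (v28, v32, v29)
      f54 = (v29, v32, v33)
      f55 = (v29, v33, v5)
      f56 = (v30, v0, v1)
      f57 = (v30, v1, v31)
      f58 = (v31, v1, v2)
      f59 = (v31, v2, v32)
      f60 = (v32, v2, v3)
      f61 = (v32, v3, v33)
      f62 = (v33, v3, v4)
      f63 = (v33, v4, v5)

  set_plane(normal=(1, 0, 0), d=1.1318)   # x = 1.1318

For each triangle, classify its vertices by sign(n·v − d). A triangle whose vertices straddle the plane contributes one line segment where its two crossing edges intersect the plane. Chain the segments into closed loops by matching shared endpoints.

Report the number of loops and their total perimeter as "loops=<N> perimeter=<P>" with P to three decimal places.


Straddling triangles (20 of 64):
  (v1,v0,v6) [+--] → (1.1318, 0, -1.62222)–(1.1318, 0.0914976, -1.6099)  len=0.0923
  (v1,v6,v2) [+-+] → (1.1318, 0.0914976, -1.6099)–(1.1318, 0.590575, -1.32536)  len=0.5745
  (v2,v6,v7) [+-+] → (1.1318, 0.590575, -1.32536)–(1.1318, 1.1318, -1.01683)  len=0.6230
  (v4,v8,v9) [++-] → (1.1318, 1.1318, 1.01683)–(1.1318, 0.0914976, 1.6099)  len=1.1975
  (v4,v9,v5) [+--] → (1.1318, 0.0914976, 1.6099)–(1.1318, 0, 1.62222)  len=0.0923
  (v6,v10,v7) [--+] → (1.1318, 1.31228, -0.768429)–(1.1318, 1.1318, -1.01683)  len=0.3070
  (v7,v10,v11) [+--] → (1.1318, 1.31228, -0.768429)–(1.1318, 1.42383, -0.6149)  len=0.1898
  (v7,v11,v8) [+-+] → (1.1318, 1.42383, -0.6149)–(1.1318, 1.42383, 0.425142)  len=1.0400
  (v8,v11,v12) [+--] → (1.1318, 1.42383, 0.425142)–(1.1318, 1.42383, 0.6149)  len=0.1898
  (v8,v12,v9) [+--] → (1.1318, 1.42383, 0.6149)–(1.1318, 1.1318, 1.01683)  len=0.4968
  (v27,v30,v31) [--+] → (1.1318, -1.1318, -1.01683)–(1.1318, -1.42383, -0.6149)  len=0.4968
  (v27,v31,v28) [-+-] → (1.1318, -1.42383, -0.6149)–(1.1318, -1.42383, -0.425142)  len=0.1898
  (v28,v31,v32) [-++] → (1.1318, -1.42383, -0.425142)–(1.1318, -1.42383, 0.6149)  len=1.0400
  (v28,v32,v29) [-+-] → (1.1318, -1.42383, 0.6149)–(1.1318, -1.31228, 0.768429)  len=0.1898
  (v29,v32,v33) [-+-] → (1.1318, -1.31228, 0.768429)–(1.1318, -1.1318, 1.01683)  len=0.3070
  (v30,v0,v1) [--+] → (1.1318, 0, -1.62222)–(1.1318, -0.0914976, -1.6099)  len=0.0923
  (v30,v1,v31) [-++] → (1.1318, -0.0914976, -1.6099)–(1.1318, -1.1318, -1.01683)  len=1.1975
  (v32,v3,v33) [++-] → (1.1318, -0.590575, 1.32536)–(1.1318, -1.1318, 1.01683)  len=0.6230
  (v33,v3,v4) [-++] → (1.1318, -0.590575, 1.32536)–(1.1318, -0.0914976, 1.6099)  len=0.5745
  (v33,v4,v5) [-+-] → (1.1318, -0.0914976, 1.6099)–(1.1318, 0, 1.62222)  len=0.0923

Chained into 1 loop(s):
  loop 1: 20 segments, perimeter = 9.6061
Total perimeter = 9.606

loops=1 perimeter=9.606


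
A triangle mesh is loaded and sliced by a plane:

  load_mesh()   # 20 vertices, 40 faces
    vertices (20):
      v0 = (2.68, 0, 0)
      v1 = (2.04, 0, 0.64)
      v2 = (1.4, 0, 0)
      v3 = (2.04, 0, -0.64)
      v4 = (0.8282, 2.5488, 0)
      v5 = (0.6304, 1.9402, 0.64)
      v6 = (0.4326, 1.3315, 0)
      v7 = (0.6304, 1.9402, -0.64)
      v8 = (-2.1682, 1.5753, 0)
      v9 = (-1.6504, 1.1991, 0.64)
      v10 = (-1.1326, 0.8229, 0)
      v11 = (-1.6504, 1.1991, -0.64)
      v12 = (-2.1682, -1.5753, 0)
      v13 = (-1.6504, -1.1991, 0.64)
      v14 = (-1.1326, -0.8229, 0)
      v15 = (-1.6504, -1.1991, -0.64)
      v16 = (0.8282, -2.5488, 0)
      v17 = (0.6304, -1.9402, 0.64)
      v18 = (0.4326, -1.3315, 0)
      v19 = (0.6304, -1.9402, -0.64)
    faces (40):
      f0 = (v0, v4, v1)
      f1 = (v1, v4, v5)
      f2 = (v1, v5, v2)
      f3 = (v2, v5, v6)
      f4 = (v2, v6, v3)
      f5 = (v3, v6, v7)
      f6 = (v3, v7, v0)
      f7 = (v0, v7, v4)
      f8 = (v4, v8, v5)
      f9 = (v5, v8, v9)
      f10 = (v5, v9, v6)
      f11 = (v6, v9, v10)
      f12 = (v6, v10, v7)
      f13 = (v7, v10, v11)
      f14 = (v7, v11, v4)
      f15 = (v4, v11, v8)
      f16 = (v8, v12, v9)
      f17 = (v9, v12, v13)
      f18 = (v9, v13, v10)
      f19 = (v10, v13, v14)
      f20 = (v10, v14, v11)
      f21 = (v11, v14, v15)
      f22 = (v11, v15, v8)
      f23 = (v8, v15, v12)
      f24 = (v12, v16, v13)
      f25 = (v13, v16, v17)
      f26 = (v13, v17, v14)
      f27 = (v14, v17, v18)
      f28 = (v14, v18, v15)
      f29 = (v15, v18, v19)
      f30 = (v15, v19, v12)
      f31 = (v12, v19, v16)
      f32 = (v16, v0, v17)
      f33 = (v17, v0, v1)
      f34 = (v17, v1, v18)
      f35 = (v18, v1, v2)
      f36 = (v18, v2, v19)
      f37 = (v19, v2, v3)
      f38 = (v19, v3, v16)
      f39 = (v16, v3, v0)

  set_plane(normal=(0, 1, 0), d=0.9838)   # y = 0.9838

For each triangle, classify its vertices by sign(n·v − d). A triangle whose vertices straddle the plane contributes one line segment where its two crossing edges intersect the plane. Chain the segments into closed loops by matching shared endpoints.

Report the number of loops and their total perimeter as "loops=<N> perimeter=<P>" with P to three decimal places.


loops=2 perimeter=7.743

Straddling triangles (18 of 40):
  (v0,v4,v1) [-+-] → (1.96523, 0.9838, 0)–(1.57226, 0.9838, 0.392969)  len=0.5557
  (v1,v4,v5) [-++] → (1.57226, 0.9838, 0.392969)–(1.32525, 0.9838, 0.64)  len=0.3493
  (v1,v5,v2) [-+-] → (1.32525, 0.9838, 0.64)–(1.00977, 0.9838, 0.324519)  len=0.4462
  (v2,v5,v6) [-++] → (1.00977, 0.9838, 0.324519)–(0.685221, 0.9838, 0)  len=0.4590
  (v2,v6,v3) [-+-] → (0.685221, 0.9838, 0)–(0.852347, 0.9838, -0.167126)  len=0.2364
  (v3,v6,v7) [-++] → (0.852347, 0.9838, -0.167126)–(1.32525, 0.9838, -0.64)  len=0.6688
  (v3,v7,v0) [-+-] → (1.32525, 0.9838, -0.64)–(1.64073, 0.9838, -0.324519)  len=0.4462
  (v0,v7,v4) [-++] → (1.64073, 0.9838, -0.324519)–(1.96523, 0.9838, 0)  len=0.4589
  (v6,v9,v10) [++-] → (-1.35406, 0.9838, 0.273727)–(-0.637435, 0.9838, 0)  len=0.7671
  (v6,v10,v7) [+-+] → (-0.637435, 0.9838, 0)–(-0.878714, 0.9838, -0.092165)  len=0.2583
  (v7,v10,v11) [+-+] → (-0.878714, 0.9838, -0.092165)–(-1.35406, 0.9838, -0.273727)  len=0.5088
  (v8,v12,v9) [+-+] → (-2.1682, 0.9838, 0)–(-1.69058, 0.9838, 0.590334)  len=0.7594
  (v9,v12,v13) [+--] → (-1.69058, 0.9838, 0.590334)–(-1.6504, 0.9838, 0.64)  len=0.0639
  (v9,v13,v10) [+--] → (-1.6504, 0.9838, 0.64)–(-1.35406, 0.9838, 0.273727)  len=0.4711
  (v10,v14,v11) [--+] → (-1.59527, 0.9838, -0.571854)–(-1.35406, 0.9838, -0.273727)  len=0.3835
  (v11,v14,v15) [+--] → (-1.59527, 0.9838, -0.571854)–(-1.6504, 0.9838, -0.64)  len=0.0877
  (v11,v15,v8) [+-+] → (-1.6504, 0.9838, -0.64)–(-2.05781, 0.9838, -0.136448)  len=0.6477
  (v8,v15,v12) [+--] → (-2.05781, 0.9838, -0.136448)–(-2.1682, 0.9838, 0)  len=0.1755

Chained into 2 loop(s):
  loop 1: 8 segments, perimeter = 3.6204
  loop 2: 10 segments, perimeter = 4.1230
Total perimeter = 7.743


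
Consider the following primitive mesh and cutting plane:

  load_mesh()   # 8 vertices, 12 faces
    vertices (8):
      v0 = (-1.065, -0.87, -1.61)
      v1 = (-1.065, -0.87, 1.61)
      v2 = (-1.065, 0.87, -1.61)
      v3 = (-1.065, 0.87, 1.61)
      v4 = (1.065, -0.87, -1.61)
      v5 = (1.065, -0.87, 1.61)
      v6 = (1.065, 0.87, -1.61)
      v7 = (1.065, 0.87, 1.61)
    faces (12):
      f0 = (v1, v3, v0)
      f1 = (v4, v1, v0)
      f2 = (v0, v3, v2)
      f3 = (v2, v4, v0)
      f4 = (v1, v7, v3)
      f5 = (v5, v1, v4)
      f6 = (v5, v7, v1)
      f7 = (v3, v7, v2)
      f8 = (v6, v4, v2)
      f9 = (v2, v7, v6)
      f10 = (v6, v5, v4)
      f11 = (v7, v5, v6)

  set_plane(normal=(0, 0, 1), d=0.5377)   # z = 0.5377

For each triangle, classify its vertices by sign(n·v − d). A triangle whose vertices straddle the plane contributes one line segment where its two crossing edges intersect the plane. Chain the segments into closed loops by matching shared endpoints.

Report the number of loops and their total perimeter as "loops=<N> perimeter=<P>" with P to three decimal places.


loops=1 perimeter=7.740

Straddling triangles (8 of 12):
  (v1,v3,v0) [++-] → (-1.065, 0.290558, 0.5377)–(-1.065, -0.87, 0.5377)  len=1.1606
  (v4,v1,v0) [-+-] → (-0.355684, -0.87, 0.5377)–(-1.065, -0.87, 0.5377)  len=0.7093
  (v0,v3,v2) [-+-] → (-1.065, 0.290558, 0.5377)–(-1.065, 0.87, 0.5377)  len=0.5794
  (v5,v1,v4) [++-] → (-0.355684, -0.87, 0.5377)–(1.065, -0.87, 0.5377)  len=1.4207
  (v3,v7,v2) [++-] → (0.355684, 0.87, 0.5377)–(-1.065, 0.87, 0.5377)  len=1.4207
  (v2,v7,v6) [-+-] → (0.355684, 0.87, 0.5377)–(1.065, 0.87, 0.5377)  len=0.7093
  (v6,v5,v4) [-+-] → (1.065, -0.290558, 0.5377)–(1.065, -0.87, 0.5377)  len=0.5794
  (v7,v5,v6) [++-] → (1.065, -0.290558, 0.5377)–(1.065, 0.87, 0.5377)  len=1.1606

Chained into 1 loop(s):
  loop 1: 8 segments, perimeter = 7.7400
Total perimeter = 7.740


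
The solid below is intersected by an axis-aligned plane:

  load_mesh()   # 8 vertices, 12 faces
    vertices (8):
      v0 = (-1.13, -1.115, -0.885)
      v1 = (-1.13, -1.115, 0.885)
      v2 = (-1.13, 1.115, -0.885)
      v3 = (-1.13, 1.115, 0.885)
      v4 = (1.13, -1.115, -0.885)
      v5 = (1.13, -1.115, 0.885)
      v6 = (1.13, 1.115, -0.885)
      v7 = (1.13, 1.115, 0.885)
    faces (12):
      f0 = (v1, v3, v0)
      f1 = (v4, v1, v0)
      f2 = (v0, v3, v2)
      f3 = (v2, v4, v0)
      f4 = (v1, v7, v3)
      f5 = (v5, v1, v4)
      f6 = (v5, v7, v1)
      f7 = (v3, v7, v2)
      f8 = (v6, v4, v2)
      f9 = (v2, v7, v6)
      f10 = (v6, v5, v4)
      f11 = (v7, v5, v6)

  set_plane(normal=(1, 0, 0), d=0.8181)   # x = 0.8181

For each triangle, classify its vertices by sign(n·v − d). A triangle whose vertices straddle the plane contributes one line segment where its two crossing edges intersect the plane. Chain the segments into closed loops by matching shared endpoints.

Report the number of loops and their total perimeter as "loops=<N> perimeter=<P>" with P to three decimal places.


Straddling triangles (8 of 12):
  (v4,v1,v0) [+--] → (0.8181, -1.115, -0.640724)–(0.8181, -1.115, -0.885)  len=0.2443
  (v2,v4,v0) [-+-] → (0.8181, -0.80724, -0.885)–(0.8181, -1.115, -0.885)  len=0.3078
  (v1,v7,v3) [-+-] → (0.8181, 0.80724, 0.885)–(0.8181, 1.115, 0.885)  len=0.3078
  (v5,v1,v4) [+-+] → (0.8181, -1.115, 0.885)–(0.8181, -1.115, -0.640724)  len=1.5257
  (v5,v7,v1) [++-] → (0.8181, 0.80724, 0.885)–(0.8181, -1.115, 0.885)  len=1.9222
  (v3,v7,v2) [-+-] → (0.8181, 1.115, 0.885)–(0.8181, 1.115, 0.640724)  len=0.2443
  (v6,v4,v2) [++-] → (0.8181, -0.80724, -0.885)–(0.8181, 1.115, -0.885)  len=1.9222
  (v2,v7,v6) [-++] → (0.8181, 1.115, 0.640724)–(0.8181, 1.115, -0.885)  len=1.5257

Chained into 1 loop(s):
  loop 1: 8 segments, perimeter = 8.0000
Total perimeter = 8.000

loops=1 perimeter=8.000


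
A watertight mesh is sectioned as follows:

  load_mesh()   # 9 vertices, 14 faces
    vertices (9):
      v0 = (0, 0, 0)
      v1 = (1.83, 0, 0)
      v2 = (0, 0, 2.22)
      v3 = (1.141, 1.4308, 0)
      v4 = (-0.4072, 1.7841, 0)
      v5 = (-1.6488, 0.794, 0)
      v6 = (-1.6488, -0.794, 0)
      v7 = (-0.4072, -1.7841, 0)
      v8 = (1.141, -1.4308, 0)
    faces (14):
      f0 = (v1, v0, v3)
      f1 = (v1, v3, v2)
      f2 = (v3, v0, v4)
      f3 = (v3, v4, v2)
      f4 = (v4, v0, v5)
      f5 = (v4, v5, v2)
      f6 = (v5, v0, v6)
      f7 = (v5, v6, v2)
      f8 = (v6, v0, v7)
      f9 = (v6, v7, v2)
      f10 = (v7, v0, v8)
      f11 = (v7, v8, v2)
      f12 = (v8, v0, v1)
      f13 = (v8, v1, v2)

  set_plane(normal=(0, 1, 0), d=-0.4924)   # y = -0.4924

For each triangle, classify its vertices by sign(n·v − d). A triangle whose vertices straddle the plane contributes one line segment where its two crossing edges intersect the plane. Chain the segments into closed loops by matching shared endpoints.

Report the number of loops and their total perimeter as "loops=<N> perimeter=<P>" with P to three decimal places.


loops=1 perimeter=7.895

Straddling triangles (8 of 14):
  (v5,v0,v6) [++-] → (-1.02251, -0.4924, 0)–(-1.6488, -0.4924, 0)  len=0.6263
  (v5,v6,v2) [+-+] → (-1.6488, -0.4924, 0)–(-1.02251, -0.4924, 0.843264)  len=1.0504
  (v6,v0,v7) [-+-] → (-1.02251, -0.4924, 0)–(-0.112385, -0.4924, 0)  len=0.9101
  (v6,v7,v2) [--+] → (-0.112385, -0.4924, 1.60729)–(-1.02251, -0.4924, 0.843264)  len=1.1883
  (v7,v0,v8) [-+-] → (-0.112385, -0.4924, 0)–(0.392667, -0.4924, 0)  len=0.5051
  (v7,v8,v2) [--+] → (0.392667, -0.4924, 1.456)–(-0.112385, -0.4924, 1.60729)  len=0.5272
  (v8,v0,v1) [-++] → (0.392667, -0.4924, 0)–(1.59289, -0.4924, 0)  len=1.2002
  (v8,v1,v2) [-++] → (1.59289, -0.4924, 0)–(0.392667, -0.4924, 1.456)  len=1.8869

Chained into 1 loop(s):
  loop 1: 8 segments, perimeter = 7.8945
Total perimeter = 7.895


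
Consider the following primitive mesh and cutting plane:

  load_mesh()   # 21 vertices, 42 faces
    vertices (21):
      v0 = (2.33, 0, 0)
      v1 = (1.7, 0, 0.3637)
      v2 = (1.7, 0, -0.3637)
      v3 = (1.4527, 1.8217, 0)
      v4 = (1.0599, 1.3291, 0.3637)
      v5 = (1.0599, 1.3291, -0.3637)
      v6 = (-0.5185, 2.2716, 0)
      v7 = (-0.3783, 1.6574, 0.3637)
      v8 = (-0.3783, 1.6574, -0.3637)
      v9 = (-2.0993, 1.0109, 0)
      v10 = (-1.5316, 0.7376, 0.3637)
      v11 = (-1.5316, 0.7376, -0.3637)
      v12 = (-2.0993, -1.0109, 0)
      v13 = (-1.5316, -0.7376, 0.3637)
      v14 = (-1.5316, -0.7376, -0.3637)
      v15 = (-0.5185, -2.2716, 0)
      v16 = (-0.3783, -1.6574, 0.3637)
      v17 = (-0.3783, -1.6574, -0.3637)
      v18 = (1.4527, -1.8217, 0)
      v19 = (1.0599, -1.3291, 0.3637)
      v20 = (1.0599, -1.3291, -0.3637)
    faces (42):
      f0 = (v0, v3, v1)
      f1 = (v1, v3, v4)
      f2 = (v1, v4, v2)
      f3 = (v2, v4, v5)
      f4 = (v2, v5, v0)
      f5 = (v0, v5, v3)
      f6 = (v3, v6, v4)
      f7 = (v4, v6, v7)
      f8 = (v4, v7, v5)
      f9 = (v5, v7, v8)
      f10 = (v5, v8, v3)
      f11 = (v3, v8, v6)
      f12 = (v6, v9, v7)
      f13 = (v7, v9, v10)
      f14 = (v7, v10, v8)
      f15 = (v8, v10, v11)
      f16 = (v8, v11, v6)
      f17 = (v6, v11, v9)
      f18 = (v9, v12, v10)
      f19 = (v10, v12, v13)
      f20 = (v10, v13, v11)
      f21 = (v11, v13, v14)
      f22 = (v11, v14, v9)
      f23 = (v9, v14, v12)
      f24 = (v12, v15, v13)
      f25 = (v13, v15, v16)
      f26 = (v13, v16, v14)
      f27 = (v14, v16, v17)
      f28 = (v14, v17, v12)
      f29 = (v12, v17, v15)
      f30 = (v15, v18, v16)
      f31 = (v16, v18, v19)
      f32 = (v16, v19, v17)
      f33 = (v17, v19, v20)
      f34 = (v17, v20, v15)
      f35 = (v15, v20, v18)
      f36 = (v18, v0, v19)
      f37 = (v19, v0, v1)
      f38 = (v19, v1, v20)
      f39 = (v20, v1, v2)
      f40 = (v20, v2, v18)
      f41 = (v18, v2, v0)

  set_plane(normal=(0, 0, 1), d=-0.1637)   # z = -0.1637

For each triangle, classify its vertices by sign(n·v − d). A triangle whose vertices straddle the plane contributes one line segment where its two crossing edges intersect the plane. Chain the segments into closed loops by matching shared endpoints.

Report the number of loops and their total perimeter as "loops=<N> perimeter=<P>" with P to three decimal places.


loops=2 perimeter=22.757

Straddling triangles (28 of 42):
  (v1,v4,v2) [++-] → (1.524, 0.365439, -0.1637)–(1.7, 0, -0.1637)  len=0.4056
  (v2,v4,v5) [-+-] → (1.524, 0.365439, -0.1637)–(1.0599, 1.3291, -0.1637)  len=1.0696
  (v2,v5,v0) [--+] → (1.75833, 0.598223, -0.1637)–(2.04644, 0, -0.1637)  len=0.6640
  (v0,v5,v3) [+-+] → (1.75833, 0.598223, -0.1637)–(1.2759, 1.59998, -0.1637)  len=1.1119
  (v4,v7,v5) [++-] → (0.664464, 1.41937, -0.1637)–(1.0599, 1.3291, -0.1637)  len=0.4056
  (v5,v7,v8) [-+-] → (0.664464, 1.41937, -0.1637)–(-0.3783, 1.6574, -0.1637)  len=1.0696
  (v5,v8,v3) [--+] → (0.628574, 1.74775, -0.1637)–(1.2759, 1.59998, -0.1637)  len=0.6640
  (v3,v8,v6) [+-+] → (0.628574, 1.74775, -0.1637)–(-0.455397, 1.99515, -0.1637)  len=1.1118
  (v7,v10,v8) [++-] → (-0.695402, 1.4045, -0.1637)–(-0.3783, 1.6574, -0.1637)  len=0.4056
  (v8,v10,v11) [-+-] → (-0.695402, 1.4045, -0.1637)–(-1.5316, 0.7376, -0.1637)  len=1.0696
  (v8,v11,v6) [--+] → (-0.974492, 1.58115, -0.1637)–(-0.455397, 1.99515, -0.1637)  len=0.6640
  (v6,v11,v9) [+-+] → (-0.974492, 1.58115, -0.1637)–(-1.84378, 0.887889, -0.1637)  len=1.1119
  (v10,v13,v11) [++-] → (-1.5316, 0.331991, -0.1637)–(-1.5316, 0.7376, -0.1637)  len=0.4056
  (v11,v13,v14) [-+-] → (-1.5316, 0.331991, -0.1637)–(-1.5316, -0.7376, -0.1637)  len=1.0696
  (v11,v14,v9) [--+] → (-1.84378, 0.223907, -0.1637)–(-1.84378, 0.887889, -0.1637)  len=0.6640
  (v9,v14,v12) [+-+] → (-1.84378, 0.223907, -0.1637)–(-1.84378, -0.887889, -0.1637)  len=1.1118
  (v13,v16,v14) [++-] → (-1.2145, -0.990501, -0.1637)–(-1.5316, -0.7376, -0.1637)  len=0.4056
  (v14,v16,v17) [-+-] → (-1.2145, -0.990501, -0.1637)–(-0.3783, -1.6574, -0.1637)  len=1.0696
  (v14,v17,v12) [--+] → (-1.32468, -1.30189, -0.1637)–(-1.84378, -0.887889, -0.1637)  len=0.6640
  (v12,v17,v15) [+-+] → (-1.32468, -1.30189, -0.1637)–(-0.455397, -1.99515, -0.1637)  len=1.1119
  (v16,v19,v17) [++-] → (0.0171358, -1.56713, -0.1637)–(-0.3783, -1.6574, -0.1637)  len=0.4056
  (v17,v19,v20) [-+-] → (0.0171358, -1.56713, -0.1637)–(1.0599, -1.3291, -0.1637)  len=1.0696
  (v17,v20,v15) [--+] → (0.191932, -1.84738, -0.1637)–(-0.455397, -1.99515, -0.1637)  len=0.6640
  (v15,v20,v18) [+-+] → (0.191932, -1.84738, -0.1637)–(1.2759, -1.59998, -0.1637)  len=1.1118
  (v19,v1,v20) [++-] → (1.2359, -0.963661, -0.1637)–(1.0599, -1.3291, -0.1637)  len=0.4056
  (v20,v1,v2) [-+-] → (1.2359, -0.963661, -0.1637)–(1.7, 0, -0.1637)  len=1.0696
  (v20,v2,v18) [--+] → (1.56401, -1.00176, -0.1637)–(1.2759, -1.59998, -0.1637)  len=0.6640
  (v18,v2,v0) [+-+] → (1.56401, -1.00176, -0.1637)–(2.04644, 0, -0.1637)  len=1.1119

Chained into 2 loop(s):
  loop 1: 14 segments, perimeter = 10.3263
  loop 2: 14 segments, perimeter = 12.4308
Total perimeter = 22.757


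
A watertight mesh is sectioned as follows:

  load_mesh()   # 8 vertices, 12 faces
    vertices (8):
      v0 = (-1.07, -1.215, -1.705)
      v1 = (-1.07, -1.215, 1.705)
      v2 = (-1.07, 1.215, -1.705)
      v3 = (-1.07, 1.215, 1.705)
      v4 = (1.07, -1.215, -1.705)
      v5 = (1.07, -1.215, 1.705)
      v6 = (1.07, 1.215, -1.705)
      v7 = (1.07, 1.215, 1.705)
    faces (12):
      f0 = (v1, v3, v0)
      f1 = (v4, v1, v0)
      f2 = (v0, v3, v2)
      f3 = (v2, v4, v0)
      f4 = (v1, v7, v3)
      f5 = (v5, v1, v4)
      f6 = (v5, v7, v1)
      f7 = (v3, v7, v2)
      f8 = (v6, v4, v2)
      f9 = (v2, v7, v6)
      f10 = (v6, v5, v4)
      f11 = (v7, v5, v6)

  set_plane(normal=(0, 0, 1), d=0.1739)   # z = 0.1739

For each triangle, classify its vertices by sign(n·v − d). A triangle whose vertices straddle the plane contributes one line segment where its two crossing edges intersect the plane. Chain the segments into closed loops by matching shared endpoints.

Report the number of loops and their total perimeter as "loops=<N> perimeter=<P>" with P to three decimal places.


loops=1 perimeter=9.140

Straddling triangles (8 of 12):
  (v1,v3,v0) [++-] → (-1.07, 0.123923, 0.1739)–(-1.07, -1.215, 0.1739)  len=1.3389
  (v4,v1,v0) [-+-] → (-0.109134, -1.215, 0.1739)–(-1.07, -1.215, 0.1739)  len=0.9609
  (v0,v3,v2) [-+-] → (-1.07, 0.123923, 0.1739)–(-1.07, 1.215, 0.1739)  len=1.0911
  (v5,v1,v4) [++-] → (-0.109134, -1.215, 0.1739)–(1.07, -1.215, 0.1739)  len=1.1791
  (v3,v7,v2) [++-] → (0.109134, 1.215, 0.1739)–(-1.07, 1.215, 0.1739)  len=1.1791
  (v2,v7,v6) [-+-] → (0.109134, 1.215, 0.1739)–(1.07, 1.215, 0.1739)  len=0.9609
  (v6,v5,v4) [-+-] → (1.07, -0.123923, 0.1739)–(1.07, -1.215, 0.1739)  len=1.0911
  (v7,v5,v6) [++-] → (1.07, -0.123923, 0.1739)–(1.07, 1.215, 0.1739)  len=1.3389

Chained into 1 loop(s):
  loop 1: 8 segments, perimeter = 9.1400
Total perimeter = 9.140


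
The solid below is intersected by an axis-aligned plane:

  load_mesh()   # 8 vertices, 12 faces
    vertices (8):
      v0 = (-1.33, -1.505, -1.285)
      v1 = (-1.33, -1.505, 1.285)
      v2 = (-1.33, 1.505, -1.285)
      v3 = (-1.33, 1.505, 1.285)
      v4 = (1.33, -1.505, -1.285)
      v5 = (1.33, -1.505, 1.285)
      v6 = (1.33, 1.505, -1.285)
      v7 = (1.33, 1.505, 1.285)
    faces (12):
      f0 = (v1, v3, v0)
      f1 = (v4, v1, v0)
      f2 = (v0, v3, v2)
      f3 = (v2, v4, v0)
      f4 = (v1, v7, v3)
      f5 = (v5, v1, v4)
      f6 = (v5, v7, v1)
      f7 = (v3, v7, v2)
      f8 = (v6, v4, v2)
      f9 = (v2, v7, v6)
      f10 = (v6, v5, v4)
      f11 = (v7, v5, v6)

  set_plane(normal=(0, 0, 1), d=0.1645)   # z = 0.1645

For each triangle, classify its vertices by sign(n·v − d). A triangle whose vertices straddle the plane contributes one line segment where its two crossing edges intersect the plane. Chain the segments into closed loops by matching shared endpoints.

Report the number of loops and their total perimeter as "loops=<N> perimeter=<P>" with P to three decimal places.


Straddling triangles (8 of 12):
  (v1,v3,v0) [++-] → (-1.33, 0.192663, 0.1645)–(-1.33, -1.505, 0.1645)  len=1.6977
  (v4,v1,v0) [-+-] → (-0.170261, -1.505, 0.1645)–(-1.33, -1.505, 0.1645)  len=1.1597
  (v0,v3,v2) [-+-] → (-1.33, 0.192663, 0.1645)–(-1.33, 1.505, 0.1645)  len=1.3123
  (v5,v1,v4) [++-] → (-0.170261, -1.505, 0.1645)–(1.33, -1.505, 0.1645)  len=1.5003
  (v3,v7,v2) [++-] → (0.170261, 1.505, 0.1645)–(-1.33, 1.505, 0.1645)  len=1.5003
  (v2,v7,v6) [-+-] → (0.170261, 1.505, 0.1645)–(1.33, 1.505, 0.1645)  len=1.1597
  (v6,v5,v4) [-+-] → (1.33, -0.192663, 0.1645)–(1.33, -1.505, 0.1645)  len=1.3123
  (v7,v5,v6) [++-] → (1.33, -0.192663, 0.1645)–(1.33, 1.505, 0.1645)  len=1.6977

Chained into 1 loop(s):
  loop 1: 8 segments, perimeter = 11.3400
Total perimeter = 11.340

loops=1 perimeter=11.340


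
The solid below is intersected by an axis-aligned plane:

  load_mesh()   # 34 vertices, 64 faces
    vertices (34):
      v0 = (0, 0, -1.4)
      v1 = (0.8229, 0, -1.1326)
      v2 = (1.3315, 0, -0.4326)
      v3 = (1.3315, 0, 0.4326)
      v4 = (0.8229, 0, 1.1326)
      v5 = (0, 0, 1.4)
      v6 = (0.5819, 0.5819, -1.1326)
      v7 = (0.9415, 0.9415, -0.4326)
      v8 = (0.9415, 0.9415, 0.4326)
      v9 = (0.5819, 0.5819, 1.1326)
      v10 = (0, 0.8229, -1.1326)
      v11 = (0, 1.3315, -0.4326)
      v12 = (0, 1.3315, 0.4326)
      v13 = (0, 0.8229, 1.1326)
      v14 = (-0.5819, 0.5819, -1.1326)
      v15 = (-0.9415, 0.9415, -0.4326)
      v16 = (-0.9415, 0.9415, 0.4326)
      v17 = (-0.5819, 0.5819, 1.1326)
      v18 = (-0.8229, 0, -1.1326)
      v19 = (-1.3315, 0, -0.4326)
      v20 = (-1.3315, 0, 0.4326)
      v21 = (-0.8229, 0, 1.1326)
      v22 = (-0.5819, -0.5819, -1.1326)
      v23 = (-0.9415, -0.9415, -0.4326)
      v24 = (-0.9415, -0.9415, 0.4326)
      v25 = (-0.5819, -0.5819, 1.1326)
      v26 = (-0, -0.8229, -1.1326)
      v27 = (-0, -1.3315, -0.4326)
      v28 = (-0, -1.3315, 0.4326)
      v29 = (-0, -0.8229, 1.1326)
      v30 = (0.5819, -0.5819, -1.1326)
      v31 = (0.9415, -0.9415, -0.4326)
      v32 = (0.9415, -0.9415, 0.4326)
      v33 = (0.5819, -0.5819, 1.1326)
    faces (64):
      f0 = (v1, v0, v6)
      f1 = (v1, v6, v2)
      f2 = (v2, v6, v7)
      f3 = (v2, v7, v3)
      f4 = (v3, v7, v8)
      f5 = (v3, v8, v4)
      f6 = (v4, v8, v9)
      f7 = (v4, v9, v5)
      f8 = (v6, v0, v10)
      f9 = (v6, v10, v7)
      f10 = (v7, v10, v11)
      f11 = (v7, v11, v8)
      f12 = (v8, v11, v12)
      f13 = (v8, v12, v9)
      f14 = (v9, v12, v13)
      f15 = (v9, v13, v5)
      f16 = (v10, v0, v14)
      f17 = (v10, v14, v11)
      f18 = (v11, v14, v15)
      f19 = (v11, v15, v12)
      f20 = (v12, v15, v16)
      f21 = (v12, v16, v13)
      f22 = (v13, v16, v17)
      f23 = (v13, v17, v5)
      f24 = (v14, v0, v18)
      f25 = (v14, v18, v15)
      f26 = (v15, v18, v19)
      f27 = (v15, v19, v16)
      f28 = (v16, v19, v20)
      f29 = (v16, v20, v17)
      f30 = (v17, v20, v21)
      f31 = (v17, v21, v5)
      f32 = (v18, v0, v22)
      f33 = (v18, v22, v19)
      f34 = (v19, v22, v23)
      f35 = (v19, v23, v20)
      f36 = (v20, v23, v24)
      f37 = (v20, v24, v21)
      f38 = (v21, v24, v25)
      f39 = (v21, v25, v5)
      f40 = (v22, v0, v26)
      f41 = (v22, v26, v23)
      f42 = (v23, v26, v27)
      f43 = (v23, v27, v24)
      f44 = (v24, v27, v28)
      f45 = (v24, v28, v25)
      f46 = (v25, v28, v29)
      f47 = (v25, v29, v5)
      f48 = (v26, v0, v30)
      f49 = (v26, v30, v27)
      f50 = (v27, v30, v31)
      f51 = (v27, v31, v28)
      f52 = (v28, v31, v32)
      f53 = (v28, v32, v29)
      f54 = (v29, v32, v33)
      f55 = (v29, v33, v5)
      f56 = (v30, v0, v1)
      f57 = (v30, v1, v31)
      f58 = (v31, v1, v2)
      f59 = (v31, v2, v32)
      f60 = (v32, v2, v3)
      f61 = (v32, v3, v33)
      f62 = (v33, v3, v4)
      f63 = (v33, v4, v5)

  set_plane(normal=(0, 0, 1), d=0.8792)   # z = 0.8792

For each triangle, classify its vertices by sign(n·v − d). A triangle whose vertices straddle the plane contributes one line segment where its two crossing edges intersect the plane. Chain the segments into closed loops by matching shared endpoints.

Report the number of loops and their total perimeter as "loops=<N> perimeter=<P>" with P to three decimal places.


loops=1 perimeter=6.166

Straddling triangles (16 of 64):
  (v3,v8,v4) [--+] → (0.865833, 0.340823, 0.8792)–(1.00701, 0, 0.8792)  len=0.3689
  (v4,v8,v9) [+-+] → (0.865833, 0.340823, 0.8792)–(0.712075, 0.712075, 0.8792)  len=0.4018
  (v8,v12,v9) [--+] → (0.371252, 0.853255, 0.8792)–(0.712075, 0.712075, 0.8792)  len=0.3689
  (v9,v12,v13) [+-+] → (0.371252, 0.853255, 0.8792)–(0, 1.00701, 0.8792)  len=0.4018
  (v12,v16,v13) [--+] → (-0.340823, 0.865833, 0.8792)–(0, 1.00701, 0.8792)  len=0.3689
  (v13,v16,v17) [+-+] → (-0.340823, 0.865833, 0.8792)–(-0.712075, 0.712075, 0.8792)  len=0.4018
  (v16,v20,v17) [--+] → (-0.853255, 0.371252, 0.8792)–(-0.712075, 0.712075, 0.8792)  len=0.3689
  (v17,v20,v21) [+-+] → (-0.853255, 0.371252, 0.8792)–(-1.00701, 0, 0.8792)  len=0.4018
  (v20,v24,v21) [--+] → (-0.865833, -0.340823, 0.8792)–(-1.00701, 0, 0.8792)  len=0.3689
  (v21,v24,v25) [+-+] → (-0.865833, -0.340823, 0.8792)–(-0.712075, -0.712075, 0.8792)  len=0.4018
  (v24,v28,v25) [--+] → (-0.371252, -0.853255, 0.8792)–(-0.712075, -0.712075, 0.8792)  len=0.3689
  (v25,v28,v29) [+-+] → (-0.371252, -0.853255, 0.8792)–(0, -1.00701, 0.8792)  len=0.4018
  (v28,v32,v29) [--+] → (0.340823, -0.865833, 0.8792)–(0, -1.00701, 0.8792)  len=0.3689
  (v29,v32,v33) [+-+] → (0.340823, -0.865833, 0.8792)–(0.712075, -0.712075, 0.8792)  len=0.4018
  (v32,v3,v33) [--+] → (0.853255, -0.371252, 0.8792)–(0.712075, -0.712075, 0.8792)  len=0.3689
  (v33,v3,v4) [+-+] → (0.853255, -0.371252, 0.8792)–(1.00701, 0, 0.8792)  len=0.4018

Chained into 1 loop(s):
  loop 1: 16 segments, perimeter = 6.1659
Total perimeter = 6.166
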